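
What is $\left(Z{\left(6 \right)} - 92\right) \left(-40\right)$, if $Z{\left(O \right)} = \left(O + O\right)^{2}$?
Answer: $-2080$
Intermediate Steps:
$Z{\left(O \right)} = 4 O^{2}$ ($Z{\left(O \right)} = \left(2 O\right)^{2} = 4 O^{2}$)
$\left(Z{\left(6 \right)} - 92\right) \left(-40\right) = \left(4 \cdot 6^{2} - 92\right) \left(-40\right) = \left(4 \cdot 36 - 92\right) \left(-40\right) = \left(144 - 92\right) \left(-40\right) = 52 \left(-40\right) = -2080$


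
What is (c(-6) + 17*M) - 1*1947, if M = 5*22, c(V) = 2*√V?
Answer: -77 + 2*I*√6 ≈ -77.0 + 4.899*I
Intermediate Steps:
M = 110
(c(-6) + 17*M) - 1*1947 = (2*√(-6) + 17*110) - 1*1947 = (2*(I*√6) + 1870) - 1947 = (2*I*√6 + 1870) - 1947 = (1870 + 2*I*√6) - 1947 = -77 + 2*I*√6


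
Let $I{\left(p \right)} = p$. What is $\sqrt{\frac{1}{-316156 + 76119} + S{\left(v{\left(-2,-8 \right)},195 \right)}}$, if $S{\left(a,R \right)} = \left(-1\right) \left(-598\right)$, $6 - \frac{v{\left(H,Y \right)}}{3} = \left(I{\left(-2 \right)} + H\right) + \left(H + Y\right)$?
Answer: $\frac{45 \sqrt{17015022745}}{240037} \approx 24.454$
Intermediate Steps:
$v{\left(H,Y \right)} = 24 - 6 H - 3 Y$ ($v{\left(H,Y \right)} = 18 - 3 \left(\left(-2 + H\right) + \left(H + Y\right)\right) = 18 - 3 \left(-2 + Y + 2 H\right) = 18 - \left(-6 + 3 Y + 6 H\right) = 24 - 6 H - 3 Y$)
$S{\left(a,R \right)} = 598$
$\sqrt{\frac{1}{-316156 + 76119} + S{\left(v{\left(-2,-8 \right)},195 \right)}} = \sqrt{\frac{1}{-316156 + 76119} + 598} = \sqrt{\frac{1}{-240037} + 598} = \sqrt{- \frac{1}{240037} + 598} = \sqrt{\frac{143542125}{240037}} = \frac{45 \sqrt{17015022745}}{240037}$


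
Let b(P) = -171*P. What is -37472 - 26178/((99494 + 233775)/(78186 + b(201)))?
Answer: -13635245038/333269 ≈ -40914.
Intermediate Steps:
-37472 - 26178/((99494 + 233775)/(78186 + b(201))) = -37472 - 26178/((99494 + 233775)/(78186 - 171*201)) = -37472 - 26178/(333269/(78186 - 34371)) = -37472 - 26178/(333269/43815) = -37472 - 26178/(333269*(1/43815)) = -37472 - 26178/333269/43815 = -37472 - 26178*43815/333269 = -37472 - 1*1146989070/333269 = -37472 - 1146989070/333269 = -13635245038/333269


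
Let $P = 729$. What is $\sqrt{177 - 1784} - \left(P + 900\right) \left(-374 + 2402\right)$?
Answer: $-3303612 + i \sqrt{1607} \approx -3.3036 \cdot 10^{6} + 40.087 i$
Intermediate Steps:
$\sqrt{177 - 1784} - \left(P + 900\right) \left(-374 + 2402\right) = \sqrt{177 - 1784} - \left(729 + 900\right) \left(-374 + 2402\right) = \sqrt{-1607} - 1629 \cdot 2028 = i \sqrt{1607} - 3303612 = -3303612 + i \sqrt{1607}$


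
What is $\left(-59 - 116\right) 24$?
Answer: $-4200$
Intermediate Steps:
$\left(-59 - 116\right) 24 = \left(-175\right) 24 = -4200$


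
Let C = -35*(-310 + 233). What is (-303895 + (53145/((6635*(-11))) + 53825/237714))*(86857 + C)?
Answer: -47215863168090913016/1734955629 ≈ -2.7214e+10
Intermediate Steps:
C = 2695 (C = -35*(-77) = 2695)
(-303895 + (53145/((6635*(-11))) + 53825/237714))*(86857 + C) = (-303895 + (53145/((6635*(-11))) + 53825/237714))*(86857 + 2695) = (-303895 + (53145/(-72985) + 53825*(1/237714)))*89552 = (-303895 + (53145*(-1/72985) + 53825/237714))*89552 = (-303895 + (-10629/14597 + 53825/237714))*89552 = (-303895 - 1740978581/3469911258)*89552 = -1054490422728491/3469911258*89552 = -47215863168090913016/1734955629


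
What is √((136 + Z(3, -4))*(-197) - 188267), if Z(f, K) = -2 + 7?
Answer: 2*I*√54011 ≈ 464.81*I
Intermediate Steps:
Z(f, K) = 5
√((136 + Z(3, -4))*(-197) - 188267) = √((136 + 5)*(-197) - 188267) = √(141*(-197) - 188267) = √(-27777 - 188267) = √(-216044) = 2*I*√54011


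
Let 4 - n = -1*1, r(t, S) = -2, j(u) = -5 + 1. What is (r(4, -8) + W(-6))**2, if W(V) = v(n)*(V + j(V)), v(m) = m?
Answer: 2704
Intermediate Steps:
j(u) = -4
n = 5 (n = 4 - (-1) = 4 - 1*(-1) = 4 + 1 = 5)
W(V) = -20 + 5*V (W(V) = 5*(V - 4) = 5*(-4 + V) = -20 + 5*V)
(r(4, -8) + W(-6))**2 = (-2 + (-20 + 5*(-6)))**2 = (-2 + (-20 - 30))**2 = (-2 - 50)**2 = (-52)**2 = 2704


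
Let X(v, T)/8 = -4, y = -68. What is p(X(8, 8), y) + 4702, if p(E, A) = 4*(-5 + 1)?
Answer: 4686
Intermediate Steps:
X(v, T) = -32 (X(v, T) = 8*(-4) = -32)
p(E, A) = -16 (p(E, A) = 4*(-4) = -16)
p(X(8, 8), y) + 4702 = -16 + 4702 = 4686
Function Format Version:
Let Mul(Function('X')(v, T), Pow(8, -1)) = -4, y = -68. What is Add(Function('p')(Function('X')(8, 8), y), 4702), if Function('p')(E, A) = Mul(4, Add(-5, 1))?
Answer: 4686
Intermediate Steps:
Function('X')(v, T) = -32 (Function('X')(v, T) = Mul(8, -4) = -32)
Function('p')(E, A) = -16 (Function('p')(E, A) = Mul(4, -4) = -16)
Add(Function('p')(Function('X')(8, 8), y), 4702) = Add(-16, 4702) = 4686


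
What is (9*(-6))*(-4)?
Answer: 216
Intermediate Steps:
(9*(-6))*(-4) = -54*(-4) = 216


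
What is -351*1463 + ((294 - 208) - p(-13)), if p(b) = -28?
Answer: -513399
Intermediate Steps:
-351*1463 + ((294 - 208) - p(-13)) = -351*1463 + ((294 - 208) - 1*(-28)) = -513513 + (86 + 28) = -513513 + 114 = -513399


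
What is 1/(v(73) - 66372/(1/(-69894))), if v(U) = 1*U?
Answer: 1/4639004641 ≈ 2.1556e-10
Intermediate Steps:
v(U) = U
1/(v(73) - 66372/(1/(-69894))) = 1/(73 - 66372/(1/(-69894))) = 1/(73 - 66372/(-1/69894)) = 1/(73 - 66372*(-69894)) = 1/(73 + 4639004568) = 1/4639004641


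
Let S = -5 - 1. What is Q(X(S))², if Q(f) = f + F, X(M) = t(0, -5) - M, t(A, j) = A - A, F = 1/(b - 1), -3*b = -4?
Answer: 81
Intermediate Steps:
b = 4/3 (b = -⅓*(-4) = 4/3 ≈ 1.3333)
F = 3 (F = 1/(4/3 - 1) = 1/(⅓) = 3)
t(A, j) = 0
S = -6
X(M) = -M (X(M) = 0 - M = -M)
Q(f) = 3 + f (Q(f) = f + 3 = 3 + f)
Q(X(S))² = (3 - 1*(-6))² = (3 + 6)² = 9² = 81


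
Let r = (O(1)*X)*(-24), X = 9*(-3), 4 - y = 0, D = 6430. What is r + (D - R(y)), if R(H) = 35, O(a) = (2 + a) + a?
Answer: 8987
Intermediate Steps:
y = 4 (y = 4 - 1*0 = 4 + 0 = 4)
O(a) = 2 + 2*a
X = -27
r = 2592 (r = ((2 + 2*1)*(-27))*(-24) = ((2 + 2)*(-27))*(-24) = (4*(-27))*(-24) = -108*(-24) = 2592)
r + (D - R(y)) = 2592 + (6430 - 1*35) = 2592 + (6430 - 35) = 2592 + 6395 = 8987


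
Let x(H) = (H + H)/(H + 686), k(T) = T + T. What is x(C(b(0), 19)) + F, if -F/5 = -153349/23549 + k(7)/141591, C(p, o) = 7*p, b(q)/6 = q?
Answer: 108562542865/3334326459 ≈ 32.559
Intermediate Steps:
b(q) = 6*q
k(T) = 2*T
x(H) = 2*H/(686 + H) (x(H) = (2*H)/(686 + H) = 2*H/(686 + H))
F = 108562542865/3334326459 (F = -5*(-153349/23549 + (2*7)/141591) = -5*(-153349*1/23549 + 14*(1/141591)) = -5*(-153349/23549 + 14/141591) = -5*(-21712508573/3334326459) = 108562542865/3334326459 ≈ 32.559)
x(C(b(0), 19)) + F = 2*(7*(6*0))/(686 + 7*(6*0)) + 108562542865/3334326459 = 2*(7*0)/(686 + 7*0) + 108562542865/3334326459 = 2*0/(686 + 0) + 108562542865/3334326459 = 2*0/686 + 108562542865/3334326459 = 2*0*(1/686) + 108562542865/3334326459 = 0 + 108562542865/3334326459 = 108562542865/3334326459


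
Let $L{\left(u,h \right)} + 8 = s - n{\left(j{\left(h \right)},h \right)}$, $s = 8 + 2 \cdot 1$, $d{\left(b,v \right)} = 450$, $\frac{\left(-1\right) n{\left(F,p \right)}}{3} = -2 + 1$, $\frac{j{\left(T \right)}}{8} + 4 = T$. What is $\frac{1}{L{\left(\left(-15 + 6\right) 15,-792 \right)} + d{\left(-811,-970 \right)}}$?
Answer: $\frac{1}{449} \approx 0.0022272$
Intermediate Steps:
$j{\left(T \right)} = -32 + 8 T$
$n{\left(F,p \right)} = 3$ ($n{\left(F,p \right)} = - 3 \left(-2 + 1\right) = \left(-3\right) \left(-1\right) = 3$)
$s = 10$ ($s = 8 + 2 = 10$)
$L{\left(u,h \right)} = -1$ ($L{\left(u,h \right)} = -8 + \left(10 - 3\right) = -8 + 7 = -1$)
$\frac{1}{L{\left(\left(-15 + 6\right) 15,-792 \right)} + d{\left(-811,-970 \right)}} = \frac{1}{-1 + 450} = \frac{1}{449}$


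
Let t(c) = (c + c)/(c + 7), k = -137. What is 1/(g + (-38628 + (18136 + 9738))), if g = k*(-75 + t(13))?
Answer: -10/6571 ≈ -0.0015218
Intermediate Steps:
t(c) = 2*c/(7 + c) (t(c) = (2*c)/(7 + c) = 2*c/(7 + c))
g = 100969/10 (g = -137*(-75 + 2*13/(7 + 13)) = -137*(-75 + 2*13/20) = -137*(-75 + 2*13*(1/20)) = -137*(-75 + 13/10) = -137*(-737/10) = 100969/10 ≈ 10097.)
1/(g + (-38628 + (18136 + 9738))) = 1/(100969/10 + (-38628 + (18136 + 9738))) = 1/(100969/10 + (-38628 + 27874)) = 1/(100969/10 - 10754) = 1/(-6571/10) = -10/6571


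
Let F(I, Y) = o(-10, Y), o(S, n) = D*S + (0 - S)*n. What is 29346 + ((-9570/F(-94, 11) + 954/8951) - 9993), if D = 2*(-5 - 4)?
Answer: 172934274/8951 ≈ 19320.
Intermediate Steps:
D = -18 (D = 2*(-9) = -18)
o(S, n) = -18*S - S*n (o(S, n) = -18*S + (0 - S)*n = -18*S + (-S)*n = -18*S - S*n)
F(I, Y) = 180 + 10*Y (F(I, Y) = -1*(-10)*(18 + Y) = 180 + 10*Y)
29346 + ((-9570/F(-94, 11) + 954/8951) - 9993) = 29346 + ((-9570/(180 + 10*11) + 954/8951) - 9993) = 29346 + ((-9570/(180 + 110) + 954*(1/8951)) - 9993) = 29346 + ((-9570/290 + 954/8951) - 9993) = 29346 + ((-9570*1/290 + 954/8951) - 9993) = 29346 + ((-33 + 954/8951) - 9993) = 29346 + (-294429/8951 - 9993) = 29346 - 89741772/8951 = 172934274/8951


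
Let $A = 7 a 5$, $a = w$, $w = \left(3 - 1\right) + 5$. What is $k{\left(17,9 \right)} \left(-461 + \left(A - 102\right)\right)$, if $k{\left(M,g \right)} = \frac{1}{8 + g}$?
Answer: $- \frac{318}{17} \approx -18.706$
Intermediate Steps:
$w = 7$ ($w = 2 + 5 = 7$)
$a = 7$
$A = 245$ ($A = 7 \cdot 7 \cdot 5 = 49 \cdot 5 = 245$)
$k{\left(17,9 \right)} \left(-461 + \left(A - 102\right)\right) = \frac{-461 + \left(245 - 102\right)}{8 + 9} = \frac{-461 + \left(245 - 102\right)}{17} = \frac{-461 + 143}{17} = \frac{1}{17} \left(-318\right) = - \frac{318}{17}$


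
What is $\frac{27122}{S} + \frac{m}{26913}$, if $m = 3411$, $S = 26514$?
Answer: $\frac{136728940}{118928547} \approx 1.1497$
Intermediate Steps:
$\frac{27122}{S} + \frac{m}{26913} = \frac{27122}{26514} + \frac{3411}{26913} = 27122 \cdot \frac{1}{26514} + 3411 \cdot \frac{1}{26913} = \frac{13561}{13257} + \frac{1137}{8971} = \frac{136728940}{118928547}$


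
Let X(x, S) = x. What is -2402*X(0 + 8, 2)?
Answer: -19216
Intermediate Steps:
-2402*X(0 + 8, 2) = -2402*(0 + 8) = -2402*8 = -19216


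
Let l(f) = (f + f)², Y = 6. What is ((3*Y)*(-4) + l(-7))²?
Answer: 15376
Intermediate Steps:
l(f) = 4*f² (l(f) = (2*f)² = 4*f²)
((3*Y)*(-4) + l(-7))² = ((3*6)*(-4) + 4*(-7)²)² = (18*(-4) + 4*49)² = (-72 + 196)² = 124² = 15376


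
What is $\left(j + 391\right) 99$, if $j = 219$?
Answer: $60390$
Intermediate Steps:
$\left(j + 391\right) 99 = \left(219 + 391\right) 99 = 610 \cdot 99 = 60390$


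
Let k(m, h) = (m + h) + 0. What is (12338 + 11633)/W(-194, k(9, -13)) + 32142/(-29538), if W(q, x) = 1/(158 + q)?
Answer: -4248337745/4923 ≈ -8.6296e+5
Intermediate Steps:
k(m, h) = h + m (k(m, h) = (h + m) + 0 = h + m)
(12338 + 11633)/W(-194, k(9, -13)) + 32142/(-29538) = (12338 + 11633)/(1/(158 - 194)) + 32142/(-29538) = 23971/(1/(-36)) + 32142*(-1/29538) = 23971/(-1/36) - 5357/4923 = 23971*(-36) - 5357/4923 = -862956 - 5357/4923 = -4248337745/4923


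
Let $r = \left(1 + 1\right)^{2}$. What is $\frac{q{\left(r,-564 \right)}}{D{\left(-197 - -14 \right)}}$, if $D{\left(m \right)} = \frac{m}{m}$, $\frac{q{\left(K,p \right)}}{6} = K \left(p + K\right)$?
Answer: $-13440$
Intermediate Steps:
$r = 4$ ($r = 2^{2} = 4$)
$q{\left(K,p \right)} = 6 K \left(K + p\right)$ ($q{\left(K,p \right)} = 6 K \left(p + K\right) = 6 K \left(K + p\right)$)
$D{\left(m \right)} = 1$
$\frac{q{\left(r,-564 \right)}}{D{\left(-197 - -14 \right)}} = \frac{6 \cdot 4 \left(4 - 564\right)}{1} = 6 \cdot 4 \left(-560\right) 1 = \left(-13440\right) 1 = -13440$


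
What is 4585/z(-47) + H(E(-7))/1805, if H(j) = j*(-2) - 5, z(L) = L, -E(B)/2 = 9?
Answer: -8274468/84835 ≈ -97.536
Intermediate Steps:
E(B) = -18 (E(B) = -2*9 = -18)
H(j) = -5 - 2*j (H(j) = -2*j - 5 = -5 - 2*j)
4585/z(-47) + H(E(-7))/1805 = 4585/(-47) + (-5 - 2*(-18))/1805 = 4585*(-1/47) + (-5 + 36)*(1/1805) = -4585/47 + 31*(1/1805) = -4585/47 + 31/1805 = -8274468/84835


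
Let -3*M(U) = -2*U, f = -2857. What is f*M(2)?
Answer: -11428/3 ≈ -3809.3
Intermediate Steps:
M(U) = 2*U/3 (M(U) = -(-2)*U/3 = 2*U/3)
f*M(2) = -5714*2/3 = -2857*4/3 = -11428/3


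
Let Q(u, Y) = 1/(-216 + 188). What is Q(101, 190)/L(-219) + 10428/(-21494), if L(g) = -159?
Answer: -2109271/4349604 ≈ -0.48493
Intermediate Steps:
Q(u, Y) = -1/28 (Q(u, Y) = 1/(-28) = -1/28)
Q(101, 190)/L(-219) + 10428/(-21494) = -1/28/(-159) + 10428/(-21494) = -1/28*(-1/159) + 10428*(-1/21494) = 1/4452 - 474/977 = -2109271/4349604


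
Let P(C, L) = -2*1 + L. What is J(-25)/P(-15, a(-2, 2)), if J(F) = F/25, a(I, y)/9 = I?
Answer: 1/20 ≈ 0.050000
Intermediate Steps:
a(I, y) = 9*I
P(C, L) = -2 + L
J(F) = F/25 (J(F) = F*(1/25) = F/25)
J(-25)/P(-15, a(-2, 2)) = ((1/25)*(-25))/(-2 + 9*(-2)) = -1/(-2 - 18) = -1/(-20) = -1*(-1/20) = 1/20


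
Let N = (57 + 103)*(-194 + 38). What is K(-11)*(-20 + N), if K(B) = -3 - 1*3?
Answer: 149880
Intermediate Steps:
N = -24960 (N = 160*(-156) = -24960)
K(B) = -6 (K(B) = -3 - 3 = -6)
K(-11)*(-20 + N) = -6*(-20 - 24960) = -6*(-24980) = 149880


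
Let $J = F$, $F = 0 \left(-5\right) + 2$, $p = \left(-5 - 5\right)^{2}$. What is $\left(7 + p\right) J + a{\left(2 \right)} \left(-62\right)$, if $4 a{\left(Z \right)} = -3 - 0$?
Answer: $\frac{521}{2} \approx 260.5$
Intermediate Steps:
$p = 100$ ($p = \left(-10\right)^{2} = 100$)
$F = 2$ ($F = 0 + 2 = 2$)
$J = 2$
$a{\left(Z \right)} = - \frac{3}{4}$ ($a{\left(Z \right)} = \frac{-3 - 0}{4} = \frac{-3 + 0}{4} = \frac{1}{4} \left(-3\right) = - \frac{3}{4}$)
$\left(7 + p\right) J + a{\left(2 \right)} \left(-62\right) = \left(7 + 100\right) 2 - - \frac{93}{2} = 107 \cdot 2 + \frac{93}{2} = 214 + \frac{93}{2} = \frac{521}{2}$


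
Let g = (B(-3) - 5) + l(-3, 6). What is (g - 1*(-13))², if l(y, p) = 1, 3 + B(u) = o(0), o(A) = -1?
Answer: 25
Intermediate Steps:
B(u) = -4 (B(u) = -3 - 1 = -4)
g = -8 (g = (-4 - 5) + 1 = -9 + 1 = -8)
(g - 1*(-13))² = (-8 - 1*(-13))² = (-8 + 13)² = 5² = 25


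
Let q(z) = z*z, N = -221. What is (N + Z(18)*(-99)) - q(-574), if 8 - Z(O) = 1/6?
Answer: -660945/2 ≈ -3.3047e+5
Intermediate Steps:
Z(O) = 47/6 (Z(O) = 8 - 1/6 = 47/6)
q(z) = z**2
(N + Z(18)*(-99)) - q(-574) = (-221 + (47/6)*(-99)) - 1*(-574)**2 = (-221 - 1551/2) - 1*329476 = -1993/2 - 329476 = -660945/2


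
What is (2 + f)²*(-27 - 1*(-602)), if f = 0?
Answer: 2300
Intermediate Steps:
(2 + f)²*(-27 - 1*(-602)) = (2 + 0)²*(-27 - 1*(-602)) = 2²*(-27 + 602) = 4*575 = 2300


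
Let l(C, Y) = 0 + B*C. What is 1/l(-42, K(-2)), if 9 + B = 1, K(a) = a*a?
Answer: 1/336 ≈ 0.0029762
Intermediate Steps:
K(a) = a²
B = -8 (B = -9 + 1 = -8)
l(C, Y) = -8*C (l(C, Y) = 0 - 8*C = -8*C)
1/l(-42, K(-2)) = 1/(-8*(-42)) = 1/336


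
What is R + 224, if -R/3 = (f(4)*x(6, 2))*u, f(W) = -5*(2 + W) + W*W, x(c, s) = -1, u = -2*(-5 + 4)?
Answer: 140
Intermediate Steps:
u = 2 (u = -2*(-1) = 2)
f(W) = -10 + W**2 - 5*W (f(W) = (-10 - 5*W) + W**2 = -10 + W**2 - 5*W)
R = -84 (R = -3*(-10 + 4**2 - 5*4)*(-1)*2 = -3*(-10 + 16 - 20)*(-1)*2 = -3*(-14*(-1))*2 = -42*2 = -3*28 = -84)
R + 224 = -84 + 224 = 140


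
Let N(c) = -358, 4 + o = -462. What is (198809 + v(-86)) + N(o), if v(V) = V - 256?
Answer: 198109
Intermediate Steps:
o = -466 (o = -4 - 462 = -466)
v(V) = -256 + V
(198809 + v(-86)) + N(o) = (198809 + (-256 - 86)) - 358 = (198809 - 342) - 358 = 198467 - 358 = 198109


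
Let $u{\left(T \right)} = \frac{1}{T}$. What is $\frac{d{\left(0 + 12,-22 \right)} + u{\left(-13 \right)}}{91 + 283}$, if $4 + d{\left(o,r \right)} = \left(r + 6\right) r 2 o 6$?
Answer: $\frac{658891}{4862} \approx 135.52$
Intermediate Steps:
$d{\left(o,r \right)} = -4 + 12 o r \left(6 + r\right)$ ($d{\left(o,r \right)} = -4 + \left(r + 6\right) r 2 o 6 = -4 + \left(6 + r\right) r 2 \cdot 6 o = -4 + r \left(6 + r\right) 2 \cdot 6 o = -4 + 2 r \left(6 + r\right) 6 o = -4 + 12 o r \left(6 + r\right)$)
$\frac{d{\left(0 + 12,-22 \right)} + u{\left(-13 \right)}}{91 + 283} = \frac{\left(-4 + 12 \left(0 + 12\right) \left(-22\right)^{2} + 72 \left(0 + 12\right) \left(-22\right)\right) + \frac{1}{-13}}{91 + 283} = \frac{\left(-4 + 12 \cdot 12 \cdot 484 + 72 \cdot 12 \left(-22\right)\right) - \frac{1}{13}}{374} = \left(\left(-4 + 69696 - 19008\right) - \frac{1}{13}\right) \frac{1}{374} = \left(50684 - \frac{1}{13}\right) \frac{1}{374} = \frac{658891}{13} \cdot \frac{1}{374} = \frac{658891}{4862}$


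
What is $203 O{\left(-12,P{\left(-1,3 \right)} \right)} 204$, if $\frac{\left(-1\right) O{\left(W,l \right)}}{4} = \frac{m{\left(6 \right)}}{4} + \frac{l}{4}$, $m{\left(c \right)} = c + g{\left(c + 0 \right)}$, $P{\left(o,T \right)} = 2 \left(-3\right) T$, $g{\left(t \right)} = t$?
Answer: $248472$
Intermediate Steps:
$P{\left(o,T \right)} = - 6 T$
$m{\left(c \right)} = 2 c$ ($m{\left(c \right)} = c + \left(c + 0\right) = c + c = 2 c$)
$O{\left(W,l \right)} = -12 - l$ ($O{\left(W,l \right)} = - 4 \left(\frac{2 \cdot 6}{4} + \frac{l}{4}\right) = - 4 \left(12 \cdot \frac{1}{4} + l \frac{1}{4}\right) = - 4 \left(3 + \frac{l}{4}\right) = -12 - l$)
$203 O{\left(-12,P{\left(-1,3 \right)} \right)} 204 = 203 \left(-12 - \left(-6\right) 3\right) 204 = 203 \left(-12 - -18\right) 204 = 203 \left(-12 + 18\right) 204 = 203 \cdot 6 \cdot 204 = 1218 \cdot 204 = 248472$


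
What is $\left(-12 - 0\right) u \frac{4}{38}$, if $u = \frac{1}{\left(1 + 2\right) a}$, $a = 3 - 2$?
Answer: $- \frac{8}{19} \approx -0.42105$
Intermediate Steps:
$a = 1$
$u = \frac{1}{3}$ ($u = \frac{1}{\left(1 + 2\right) 1} = \frac{1}{3 \cdot 1} = \frac{1}{3} \approx 0.33333$)
$\left(-12 - 0\right) u \frac{4}{38} = \left(-12 - 0\right) \frac{1}{3} \cdot \frac{4}{38} = \left(-12 + 0\right) \frac{1}{3} \cdot 4 \cdot \frac{1}{38} = \left(-12\right) \frac{1}{3} \cdot \frac{2}{19} = \left(-4\right) \frac{2}{19} = - \frac{8}{19}$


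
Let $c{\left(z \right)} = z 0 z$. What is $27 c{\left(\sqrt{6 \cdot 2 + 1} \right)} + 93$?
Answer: $93$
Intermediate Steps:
$c{\left(z \right)} = 0$ ($c{\left(z \right)} = 0 z = 0$)
$27 c{\left(\sqrt{6 \cdot 2 + 1} \right)} + 93 = 27 \cdot 0 + 93 = 0 + 93 = 93$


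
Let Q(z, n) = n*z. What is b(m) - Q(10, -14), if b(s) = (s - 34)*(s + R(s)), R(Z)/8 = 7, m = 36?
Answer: 324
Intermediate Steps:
R(Z) = 56 (R(Z) = 8*7 = 56)
b(s) = (-34 + s)*(56 + s) (b(s) = (s - 34)*(s + 56) = (-34 + s)*(56 + s))
b(m) - Q(10, -14) = (-1904 + 36² + 22*36) - (-14)*10 = (-1904 + 1296 + 792) - 1*(-140) = 184 + 140 = 324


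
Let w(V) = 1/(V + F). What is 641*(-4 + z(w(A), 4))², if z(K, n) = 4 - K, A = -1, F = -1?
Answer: 641/4 ≈ 160.25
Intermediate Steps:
w(V) = 1/(-1 + V) (w(V) = 1/(V - 1) = 1/(-1 + V))
641*(-4 + z(w(A), 4))² = 641*(-4 + (4 - 1/(-1 - 1)))² = 641*(-4 + (4 - 1/(-2)))² = 641*(-4 + (4 - 1*(-½)))² = 641*(-4 + (4 + ½))² = 641*(-4 + 9/2)² = 641*(½)² = 641*(¼) = 641/4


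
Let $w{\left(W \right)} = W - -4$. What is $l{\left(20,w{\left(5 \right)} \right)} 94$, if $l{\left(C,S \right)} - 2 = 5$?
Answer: $658$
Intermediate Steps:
$w{\left(W \right)} = 4 + W$ ($w{\left(W \right)} = W + 4 = 4 + W$)
$l{\left(C,S \right)} = 7$ ($l{\left(C,S \right)} = 2 + 5 = 7$)
$l{\left(20,w{\left(5 \right)} \right)} 94 = 7 \cdot 94 = 658$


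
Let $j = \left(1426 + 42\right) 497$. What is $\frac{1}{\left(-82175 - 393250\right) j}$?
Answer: $- \frac{1}{346868178300} \approx -2.8829 \cdot 10^{-12}$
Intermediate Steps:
$j = 729596$ ($j = 1468 \cdot 497 = 729596$)
$\frac{1}{\left(-82175 - 393250\right) j} = \frac{1}{\left(-82175 - 393250\right) 729596} = \frac{1}{-475425} \cdot \frac{1}{729596} = \left(- \frac{1}{475425}\right) \frac{1}{729596} = - \frac{1}{346868178300}$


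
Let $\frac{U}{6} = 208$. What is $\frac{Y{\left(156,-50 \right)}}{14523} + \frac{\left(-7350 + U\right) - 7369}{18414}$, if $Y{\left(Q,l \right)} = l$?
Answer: $- \frac{65520011}{89142174} \approx -0.73501$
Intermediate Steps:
$U = 1248$ ($U = 6 \cdot 208 = 1248$)
$\frac{Y{\left(156,-50 \right)}}{14523} + \frac{\left(-7350 + U\right) - 7369}{18414} = - \frac{50}{14523} + \frac{\left(-7350 + 1248\right) - 7369}{18414} = \left(-50\right) \frac{1}{14523} + \left(-6102 - 7369\right) \frac{1}{18414} = - \frac{50}{14523} - \frac{13471}{18414} = - \frac{65520011}{89142174}$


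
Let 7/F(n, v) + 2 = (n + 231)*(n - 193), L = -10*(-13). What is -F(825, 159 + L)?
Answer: -7/667390 ≈ -1.0489e-5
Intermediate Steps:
L = 130
F(n, v) = 7/(-2 + (-193 + n)*(231 + n)) (F(n, v) = 7/(-2 + (n + 231)*(n - 193)) = 7/(-2 + (231 + n)*(-193 + n)) = 7/(-2 + (-193 + n)*(231 + n)))
-F(825, 159 + L) = -7/(-44585 + 825**2 + 38*825) = -7/(-44585 + 680625 + 31350) = -7/667390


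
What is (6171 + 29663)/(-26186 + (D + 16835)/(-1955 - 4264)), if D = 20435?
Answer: -111425823/81444002 ≈ -1.3681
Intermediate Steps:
(6171 + 29663)/(-26186 + (D + 16835)/(-1955 - 4264)) = (6171 + 29663)/(-26186 + (20435 + 16835)/(-1955 - 4264)) = 35834/(-26186 + 37270/(-6219)) = 35834/(-26186 + 37270*(-1/6219)) = 35834/(-26186 - 37270/6219) = 35834/(-162888004/6219) = 35834*(-6219/162888004) = -111425823/81444002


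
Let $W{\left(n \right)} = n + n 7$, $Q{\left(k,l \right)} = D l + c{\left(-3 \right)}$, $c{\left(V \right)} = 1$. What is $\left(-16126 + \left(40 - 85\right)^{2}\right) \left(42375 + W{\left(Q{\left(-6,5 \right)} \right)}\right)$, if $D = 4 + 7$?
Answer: $-603847123$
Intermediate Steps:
$D = 11$
$Q{\left(k,l \right)} = 1 + 11 l$ ($Q{\left(k,l \right)} = 11 l + 1 = 1 + 11 l$)
$W{\left(n \right)} = 8 n$ ($W{\left(n \right)} = n + 7 n = 8 n$)
$\left(-16126 + \left(40 - 85\right)^{2}\right) \left(42375 + W{\left(Q{\left(-6,5 \right)} \right)}\right) = \left(-16126 + \left(40 - 85\right)^{2}\right) \left(42375 + 8 \left(1 + 11 \cdot 5\right)\right) = \left(-16126 + \left(-45\right)^{2}\right) \left(42375 + 8 \left(1 + 55\right)\right) = \left(-16126 + 2025\right) \left(42375 + 8 \cdot 56\right) = - 14101 \left(42375 + 448\right) = \left(-14101\right) 42823 = -603847123$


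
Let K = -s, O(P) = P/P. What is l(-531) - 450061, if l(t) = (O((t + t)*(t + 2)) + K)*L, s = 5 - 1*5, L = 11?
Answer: -450050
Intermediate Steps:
s = 0 (s = 5 - 5 = 0)
O(P) = 1
K = 0 (K = -1*0 = 0)
l(t) = 11 (l(t) = (1 + 0)*11 = 1*11 = 11)
l(-531) - 450061 = 11 - 450061 = -450050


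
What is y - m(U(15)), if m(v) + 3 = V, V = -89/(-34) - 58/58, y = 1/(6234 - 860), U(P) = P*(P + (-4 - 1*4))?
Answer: 63153/45679 ≈ 1.3825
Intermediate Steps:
U(P) = P*(-8 + P) (U(P) = P*(P + (-4 - 4)) = P*(P - 8) = P*(-8 + P))
y = 1/5374 ≈ 0.00018608
V = 55/34 (V = -89*(-1/34) - 58*1/58 = 89/34 - 1 = 55/34 ≈ 1.6176)
m(v) = -47/34 (m(v) = -3 + 55/34 = -47/34)
y - m(U(15)) = 1/5374 - 1*(-47/34) = 1/5374 + 47/34 = 63153/45679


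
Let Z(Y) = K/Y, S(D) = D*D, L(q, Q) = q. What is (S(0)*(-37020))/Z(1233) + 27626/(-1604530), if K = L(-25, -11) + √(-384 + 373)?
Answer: -13813/802265 ≈ -0.017218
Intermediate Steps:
S(D) = D²
K = -25 + I*√11 (K = -25 + √(-384 + 373) = -25 + √(-11) = -25 + I*√11 ≈ -25.0 + 3.3166*I)
Z(Y) = (-25 + I*√11)/Y
(S(0)*(-37020))/Z(1233) + 27626/(-1604530) = (0²*(-37020))/(((-25 + I*√11)/1233)) + 27626/(-1604530) = (0*(-37020))/(((-25 + I*√11)/1233)) + 27626*(-1/1604530) = 0/(-25/1233 + I*√11/1233) - 13813/802265 = 0 - 13813/802265 = -13813/802265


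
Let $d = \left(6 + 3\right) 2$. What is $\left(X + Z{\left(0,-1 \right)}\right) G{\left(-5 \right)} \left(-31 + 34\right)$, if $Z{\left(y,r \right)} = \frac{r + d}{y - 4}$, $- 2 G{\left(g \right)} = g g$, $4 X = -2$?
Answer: $\frac{1425}{8} \approx 178.13$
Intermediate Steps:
$X = - \frac{1}{2}$ ($X = \frac{1}{4} \left(-2\right) = - \frac{1}{2} \approx -0.5$)
$d = 18$ ($d = 9 \cdot 2 = 18$)
$G{\left(g \right)} = - \frac{g^{2}}{2}$ ($G{\left(g \right)} = - \frac{g g}{2} = - \frac{g^{2}}{2}$)
$Z{\left(y,r \right)} = \frac{18 + r}{-4 + y}$ ($Z{\left(y,r \right)} = \frac{r + 18}{y - 4} = \frac{18 + r}{-4 + y}$)
$\left(X + Z{\left(0,-1 \right)}\right) G{\left(-5 \right)} \left(-31 + 34\right) = \left(- \frac{1}{2} + \frac{18 - 1}{-4 + 0}\right) \left(- \frac{\left(-5\right)^{2}}{2}\right) \left(-31 + 34\right) = \left(- \frac{1}{2} + \frac{1}{-4} \cdot 17\right) \left(\left(- \frac{1}{2}\right) 25\right) 3 = \left(- \frac{1}{2} - \frac{17}{4}\right) \left(- \frac{25}{2}\right) 3 = \left(- \frac{19}{4}\right) \left(- \frac{25}{2}\right) 3 = \frac{475}{8} \cdot 3 = \frac{1425}{8}$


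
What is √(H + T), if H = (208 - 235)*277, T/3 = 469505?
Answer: 2*√350259 ≈ 1183.7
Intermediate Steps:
T = 1408515 (T = 3*469505 = 1408515)
H = -7479 (H = -27*277 = -7479)
√(H + T) = √(-7479 + 1408515) = √1401036 = 2*√350259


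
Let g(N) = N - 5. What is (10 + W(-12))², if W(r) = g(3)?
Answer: 64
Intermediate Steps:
g(N) = -5 + N
W(r) = -2 (W(r) = -5 + 3 = -2)
(10 + W(-12))² = (10 - 2)² = 8² = 64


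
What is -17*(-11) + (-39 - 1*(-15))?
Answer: 163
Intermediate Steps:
-17*(-11) + (-39 - 1*(-15)) = 187 + (-39 + 15) = 187 - 24 = 163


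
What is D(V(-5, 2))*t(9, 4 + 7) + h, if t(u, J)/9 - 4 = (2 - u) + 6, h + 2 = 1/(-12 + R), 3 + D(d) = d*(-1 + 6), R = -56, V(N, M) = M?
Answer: 12715/68 ≈ 186.99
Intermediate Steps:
D(d) = -3 + 5*d (D(d) = -3 + d*(-1 + 6) = -3 + d*5 = -3 + 5*d)
h = -137/68 (h = -2 + 1/(-12 - 56) = -2 + 1/(-68) = -2 - 1/68 = -137/68 ≈ -2.0147)
t(u, J) = 108 - 9*u (t(u, J) = 36 + 9*((2 - u) + 6) = 36 + 9*(8 - u) = 36 + (72 - 9*u) = 108 - 9*u)
D(V(-5, 2))*t(9, 4 + 7) + h = (-3 + 5*2)*(108 - 9*9) - 137/68 = (-3 + 10)*(108 - 81) - 137/68 = 7*27 - 137/68 = 189 - 137/68 = 12715/68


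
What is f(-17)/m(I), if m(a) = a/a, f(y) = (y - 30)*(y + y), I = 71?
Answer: 1598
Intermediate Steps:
f(y) = 2*y*(-30 + y) (f(y) = (-30 + y)*(2*y) = 2*y*(-30 + y))
m(a) = 1
f(-17)/m(I) = (2*(-17)*(-30 - 17))/1 = (2*(-17)*(-47))*1 = 1598*1 = 1598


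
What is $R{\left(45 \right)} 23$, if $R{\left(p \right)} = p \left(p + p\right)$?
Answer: $93150$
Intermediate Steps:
$R{\left(p \right)} = 2 p^{2}$ ($R{\left(p \right)} = p 2 p = 2 p^{2}$)
$R{\left(45 \right)} 23 = 2 \cdot 45^{2} \cdot 23 = 2 \cdot 2025 \cdot 23 = 4050 \cdot 23 = 93150$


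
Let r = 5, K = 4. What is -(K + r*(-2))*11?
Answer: 66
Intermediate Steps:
-(K + r*(-2))*11 = -(4 + 5*(-2))*11 = -(4 - 10)*11 = -1*(-6)*11 = 6*11 = 66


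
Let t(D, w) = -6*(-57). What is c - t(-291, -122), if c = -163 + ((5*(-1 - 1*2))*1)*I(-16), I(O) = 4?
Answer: -565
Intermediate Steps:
t(D, w) = 342
c = -223 (c = -163 + ((5*(-1 - 1*2))*1)*4 = -163 + ((5*(-1 - 2))*1)*4 = -163 + ((5*(-3))*1)*4 = -163 - 15*1*4 = -163 - 15*4 = -163 - 60 = -223)
c - t(-291, -122) = -223 - 1*342 = -223 - 342 = -565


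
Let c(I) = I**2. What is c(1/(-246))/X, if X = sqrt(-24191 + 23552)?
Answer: -I*sqrt(71)/12889908 ≈ -6.537e-7*I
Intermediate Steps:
X = 3*I*sqrt(71) (X = sqrt(-639) = 3*I*sqrt(71) ≈ 25.278*I)
c(1/(-246))/X = (1/(-246))**2/((3*I*sqrt(71))) = (-1/246)**2*(-I*sqrt(71)/213) = (-I*sqrt(71)/213)/60516 = -I*sqrt(71)/12889908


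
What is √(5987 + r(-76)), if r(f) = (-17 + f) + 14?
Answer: 2*√1477 ≈ 76.864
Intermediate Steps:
r(f) = -3 + f
√(5987 + r(-76)) = √(5987 + (-3 - 76)) = √(5987 - 79) = √5908 = 2*√1477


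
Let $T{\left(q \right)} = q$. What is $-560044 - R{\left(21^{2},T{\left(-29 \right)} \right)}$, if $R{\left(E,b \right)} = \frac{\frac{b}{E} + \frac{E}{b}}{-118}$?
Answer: $- \frac{422581857905}{754551} \approx -5.6004 \cdot 10^{5}$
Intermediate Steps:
$R{\left(E,b \right)} = - \frac{E}{118 b} - \frac{b}{118 E}$ ($R{\left(E,b \right)} = \left(\frac{E}{b} + \frac{b}{E}\right) \left(- \frac{1}{118}\right) = - \frac{E}{118 b} - \frac{b}{118 E}$)
$-560044 - R{\left(21^{2},T{\left(-29 \right)} \right)} = -560044 - \left(- \frac{21^{2}}{118 \left(-29\right)} - - \frac{29}{118 \cdot 21^{2}}\right) = -560044 - \left(\left(- \frac{1}{118}\right) 441 \left(- \frac{1}{29}\right) - - \frac{29}{118 \cdot 441}\right) = -560044 - \left(\frac{441}{3422} - \left(- \frac{29}{118}\right) \frac{1}{441}\right) = -560044 - \left(\frac{441}{3422} + \frac{29}{52038}\right) = -560044 - \frac{97661}{754551} = - \frac{422581857905}{754551}$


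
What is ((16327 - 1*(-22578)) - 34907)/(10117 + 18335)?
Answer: 1999/14226 ≈ 0.14052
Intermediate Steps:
((16327 - 1*(-22578)) - 34907)/(10117 + 18335) = ((16327 + 22578) - 34907)/28452 = (38905 - 34907)*(1/28452) = 3998*(1/28452) = 1999/14226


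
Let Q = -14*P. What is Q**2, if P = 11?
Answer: 23716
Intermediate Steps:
Q = -154 (Q = -14*11 = -1*154 = -154)
Q**2 = (-154)**2 = 23716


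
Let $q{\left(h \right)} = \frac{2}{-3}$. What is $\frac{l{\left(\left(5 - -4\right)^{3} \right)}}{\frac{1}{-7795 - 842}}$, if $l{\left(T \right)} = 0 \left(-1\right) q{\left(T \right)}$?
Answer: $0$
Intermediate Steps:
$q{\left(h \right)} = - \frac{2}{3}$ ($q{\left(h \right)} = 2 \left(- \frac{1}{3}\right) = - \frac{2}{3}$)
$l{\left(T \right)} = 0$ ($l{\left(T \right)} = 0 \left(-1\right) \left(- \frac{2}{3}\right) = 0 \left(- \frac{2}{3}\right) = 0$)
$\frac{l{\left(\left(5 - -4\right)^{3} \right)}}{\frac{1}{-7795 - 842}} = \frac{0}{\frac{1}{-7795 - 842}} = \frac{0}{\frac{1}{-8637}} = \frac{0}{- \frac{1}{8637}} = 0 \left(-8637\right) = 0$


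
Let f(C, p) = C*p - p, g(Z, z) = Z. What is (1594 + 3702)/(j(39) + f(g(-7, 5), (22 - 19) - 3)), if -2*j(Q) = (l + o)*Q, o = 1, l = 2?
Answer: -10592/117 ≈ -90.530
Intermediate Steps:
j(Q) = -3*Q/2 (j(Q) = -(2 + 1)*Q/2 = -3*Q/2)
f(C, p) = -p + C*p
(1594 + 3702)/(j(39) + f(g(-7, 5), (22 - 19) - 3)) = (1594 + 3702)/(-3/2*39 + ((22 - 19) - 3)*(-1 - 7)) = 5296/(-117/2 + (3 - 3)*(-8)) = 5296/(-117/2 + 0*(-8)) = 5296/(-117/2 + 0) = 5296/(-117/2) = 5296*(-2/117) = -10592/117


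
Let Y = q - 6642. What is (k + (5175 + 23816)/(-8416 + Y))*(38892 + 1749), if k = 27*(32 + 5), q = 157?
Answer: 201269242076/4967 ≈ 4.0521e+7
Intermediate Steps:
Y = -6485 (Y = 157 - 6642 = -6485)
k = 999 (k = 27*37 = 999)
(k + (5175 + 23816)/(-8416 + Y))*(38892 + 1749) = (999 + (5175 + 23816)/(-8416 - 6485))*(38892 + 1749) = (999 + 28991/(-14901))*40641 = (999 + 28991*(-1/14901))*40641 = (999 - 28991/14901)*40641 = (14857108/14901)*40641 = 201269242076/4967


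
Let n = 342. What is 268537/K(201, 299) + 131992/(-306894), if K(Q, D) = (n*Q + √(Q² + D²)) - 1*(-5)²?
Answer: 119997141646291/34502896169109 - 268537*√129802/4721896287 ≈ 3.4574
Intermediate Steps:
K(Q, D) = -25 + √(D² + Q²) + 342*Q (K(Q, D) = (342*Q + √(Q² + D²)) - 1*(-5)² = (342*Q + √(D² + Q²)) - 1*25 = (√(D² + Q²) + 342*Q) - 25 = -25 + √(D² + Q²) + 342*Q)
268537/K(201, 299) + 131992/(-306894) = 268537/(-25 + √(299² + 201²) + 342*201) + 131992/(-306894) = 268537/(-25 + √(89401 + 40401) + 68742) + 131992*(-1/306894) = 268537/(-25 + √129802 + 68742) - 9428/21921 = 268537/(68717 + √129802) - 9428/21921 = -9428/21921 + 268537/(68717 + √129802)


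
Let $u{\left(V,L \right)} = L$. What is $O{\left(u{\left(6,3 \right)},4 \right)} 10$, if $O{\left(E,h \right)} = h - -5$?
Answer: $90$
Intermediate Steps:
$O{\left(E,h \right)} = 5 + h$ ($O{\left(E,h \right)} = h + 5 = 5 + h$)
$O{\left(u{\left(6,3 \right)},4 \right)} 10 = \left(5 + 4\right) 10 = 9 \cdot 10 = 90$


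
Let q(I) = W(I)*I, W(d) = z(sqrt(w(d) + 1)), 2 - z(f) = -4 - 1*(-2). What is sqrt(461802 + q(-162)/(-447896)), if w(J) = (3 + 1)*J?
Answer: sqrt(1447538770867485)/55987 ≈ 679.56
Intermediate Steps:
w(J) = 4*J
z(f) = 4 (z(f) = 2 - (-4 - 1*(-2)) = 2 - (-4 + 2) = 2 - 1*(-2) = 2 + 2 = 4)
W(d) = 4
q(I) = 4*I
sqrt(461802 + q(-162)/(-447896)) = sqrt(461802 + (4*(-162))/(-447896)) = sqrt(461802 - 648*(-1/447896)) = sqrt(461802 + 81/55987) = sqrt(25854908655/55987) = sqrt(1447538770867485)/55987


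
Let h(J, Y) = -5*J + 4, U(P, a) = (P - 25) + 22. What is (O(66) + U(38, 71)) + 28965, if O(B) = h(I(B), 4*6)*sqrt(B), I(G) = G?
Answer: 29000 - 326*sqrt(66) ≈ 26352.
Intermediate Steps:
U(P, a) = -3 + P (U(P, a) = (-25 + P) + 22 = -3 + P)
h(J, Y) = 4 - 5*J
O(B) = sqrt(B)*(4 - 5*B) (O(B) = (4 - 5*B)*sqrt(B) = sqrt(B)*(4 - 5*B))
(O(66) + U(38, 71)) + 28965 = (sqrt(66)*(4 - 5*66) + (-3 + 38)) + 28965 = (sqrt(66)*(4 - 330) + 35) + 28965 = (sqrt(66)*(-326) + 35) + 28965 = (-326*sqrt(66) + 35) + 28965 = (35 - 326*sqrt(66)) + 28965 = 29000 - 326*sqrt(66)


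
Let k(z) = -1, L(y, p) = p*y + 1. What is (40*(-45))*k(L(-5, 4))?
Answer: 1800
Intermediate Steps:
L(y, p) = 1 + p*y
(40*(-45))*k(L(-5, 4)) = (40*(-45))*(-1) = -1800*(-1) = 1800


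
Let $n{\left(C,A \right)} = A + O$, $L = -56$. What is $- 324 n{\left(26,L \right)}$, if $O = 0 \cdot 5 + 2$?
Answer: $17496$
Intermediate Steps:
$O = 2$ ($O = 0 + 2 = 2$)
$n{\left(C,A \right)} = 2 + A$ ($n{\left(C,A \right)} = A + 2 = 2 + A$)
$- 324 n{\left(26,L \right)} = - 324 \left(2 - 56\right) = \left(-324\right) \left(-54\right) = 17496$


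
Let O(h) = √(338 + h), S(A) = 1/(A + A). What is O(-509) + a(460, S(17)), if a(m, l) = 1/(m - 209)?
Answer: 1/251 + 3*I*√19 ≈ 0.0039841 + 13.077*I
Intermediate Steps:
S(A) = 1/(2*A)
a(m, l) = 1/(-209 + m)
O(-509) + a(460, S(17)) = √(338 - 509) + 1/(-209 + 460) = √(-171) + 1/251 = 3*I*√19 + 1/251 = 1/251 + 3*I*√19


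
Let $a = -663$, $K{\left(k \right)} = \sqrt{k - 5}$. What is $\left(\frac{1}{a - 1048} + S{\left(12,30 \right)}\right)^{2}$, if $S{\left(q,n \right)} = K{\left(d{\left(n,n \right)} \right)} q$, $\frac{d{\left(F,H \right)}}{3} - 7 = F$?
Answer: $\frac{44685680545}{2927521} - \frac{24 \sqrt{106}}{1711} \approx 15264.0$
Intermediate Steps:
$d{\left(F,H \right)} = 21 + 3 F$
$K{\left(k \right)} = \sqrt{-5 + k}$
$S{\left(q,n \right)} = q \sqrt{16 + 3 n}$ ($S{\left(q,n \right)} = \sqrt{-5 + \left(21 + 3 n\right)} q = \sqrt{16 + 3 n} q = q \sqrt{16 + 3 n}$)
$\left(\frac{1}{a - 1048} + S{\left(12,30 \right)}\right)^{2} = \left(\frac{1}{-663 - 1048} + 12 \sqrt{16 + 3 \cdot 30}\right)^{2} = \left(\frac{1}{-1711} + 12 \sqrt{16 + 90}\right)^{2} = \left(- \frac{1}{1711} + 12 \sqrt{106}\right)^{2}$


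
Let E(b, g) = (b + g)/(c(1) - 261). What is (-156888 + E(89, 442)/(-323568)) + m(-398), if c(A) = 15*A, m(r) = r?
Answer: -1391067582853/8844192 ≈ -1.5729e+5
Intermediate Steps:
E(b, g) = -b/246 - g/246 (E(b, g) = (b + g)/(15*1 - 261) = (b + g)/(15 - 261) = (b + g)/(-246) = (b + g)*(-1/246) = -b/246 - g/246)
(-156888 + E(89, 442)/(-323568)) + m(-398) = (-156888 + (-1/246*89 - 1/246*442)/(-323568)) - 398 = (-156888 + (-89/246 - 221/123)*(-1/323568)) - 398 = (-156888 - 177/82*(-1/323568)) - 398 = (-156888 + 59/8844192) - 398 = -1387547594437/8844192 - 398 = -1391067582853/8844192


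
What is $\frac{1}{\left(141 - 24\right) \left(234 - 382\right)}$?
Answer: $- \frac{1}{17316} \approx -5.775 \cdot 10^{-5}$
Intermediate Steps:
$\frac{1}{\left(141 - 24\right) \left(234 - 382\right)} = \frac{1}{117 \left(-148\right)} = \frac{1}{-17316} = - \frac{1}{17316}$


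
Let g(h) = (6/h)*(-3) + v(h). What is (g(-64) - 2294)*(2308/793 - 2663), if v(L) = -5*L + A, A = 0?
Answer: 133230815709/25376 ≈ 5.2503e+6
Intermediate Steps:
v(L) = -5*L (v(L) = -5*L + 0 = -5*L)
g(h) = -18/h - 5*h (g(h) = (6/h)*(-3) - 5*h = -18/h - 5*h)
(g(-64) - 2294)*(2308/793 - 2663) = ((-18/(-64) - 5*(-64)) - 2294)*(2308/793 - 2663) = ((-18*(-1/64) + 320) - 2294)*(2308*(1/793) - 2663) = ((9/32 + 320) - 2294)*(2308/793 - 2663) = (10249/32 - 2294)*(-2109451/793) = -63159/32*(-2109451/793) = 133230815709/25376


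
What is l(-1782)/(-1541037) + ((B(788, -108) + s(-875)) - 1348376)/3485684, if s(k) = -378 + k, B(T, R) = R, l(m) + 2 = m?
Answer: -2073776197013/5371568014308 ≈ -0.38607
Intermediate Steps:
l(m) = -2 + m
l(-1782)/(-1541037) + ((B(788, -108) + s(-875)) - 1348376)/3485684 = (-2 - 1782)/(-1541037) + ((-108 + (-378 - 875)) - 1348376)/3485684 = -1784*(-1/1541037) + ((-108 - 1253) - 1348376)*(1/3485684) = 1784/1541037 + (-1361 - 1348376)*(1/3485684) = 1784/1541037 - 1349737*1/3485684 = 1784/1541037 - 1349737/3485684 = -2073776197013/5371568014308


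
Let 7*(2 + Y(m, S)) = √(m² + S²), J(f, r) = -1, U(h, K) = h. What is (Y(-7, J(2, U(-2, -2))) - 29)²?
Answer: 47139/49 - 310*√2/7 ≈ 899.39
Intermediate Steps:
Y(m, S) = -2 + √(S² + m²)/7 (Y(m, S) = -2 + √(m² + S²)/7 = -2 + √(S² + m²)/7)
(Y(-7, J(2, U(-2, -2))) - 29)² = ((-2 + √((-1)² + (-7)²)/7) - 29)² = ((-2 + √(1 + 49)/7) - 29)² = ((-2 + √50/7) - 29)² = ((-2 + (5*√2)/7) - 29)² = ((-2 + 5*√2/7) - 29)² = (-31 + 5*√2/7)²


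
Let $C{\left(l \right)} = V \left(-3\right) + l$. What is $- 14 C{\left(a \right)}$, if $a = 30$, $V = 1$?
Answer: $-378$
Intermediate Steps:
$C{\left(l \right)} = -3 + l$ ($C{\left(l \right)} = 1 \left(-3\right) + l = -3 + l$)
$- 14 C{\left(a \right)} = - 14 \left(-3 + 30\right) = \left(-14\right) 27 = -378$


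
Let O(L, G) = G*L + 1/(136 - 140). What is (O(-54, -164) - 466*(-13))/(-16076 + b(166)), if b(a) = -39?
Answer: -11931/12892 ≈ -0.92546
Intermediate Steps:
O(L, G) = -1/4 + G*L (O(L, G) = G*L + 1/(-4) = G*L - 1/4 = -1/4 + G*L)
(O(-54, -164) - 466*(-13))/(-16076 + b(166)) = ((-1/4 - 164*(-54)) - 466*(-13))/(-16076 - 39) = ((-1/4 + 8856) + 6058)/(-16115) = (35423/4 + 6058)*(-1/16115) = (59655/4)*(-1/16115) = -11931/12892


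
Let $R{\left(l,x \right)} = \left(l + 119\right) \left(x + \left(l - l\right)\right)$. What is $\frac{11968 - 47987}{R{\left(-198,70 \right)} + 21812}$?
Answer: $- \frac{36019}{16282} \approx -2.2122$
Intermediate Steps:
$R{\left(l,x \right)} = x \left(119 + l\right)$ ($R{\left(l,x \right)} = \left(119 + l\right) \left(x + 0\right) = \left(119 + l\right) x = x \left(119 + l\right)$)
$\frac{11968 - 47987}{R{\left(-198,70 \right)} + 21812} = \frac{11968 - 47987}{70 \left(119 - 198\right) + 21812} = - \frac{36019}{70 \left(-79\right) + 21812} = - \frac{36019}{-5530 + 21812} = - \frac{36019}{16282}$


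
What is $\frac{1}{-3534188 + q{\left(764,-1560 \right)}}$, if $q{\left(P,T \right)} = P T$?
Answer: $- \frac{1}{4726028} \approx -2.1159 \cdot 10^{-7}$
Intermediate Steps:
$\frac{1}{-3534188 + q{\left(764,-1560 \right)}} = \frac{1}{-3534188 + 764 \left(-1560\right)} = \frac{1}{-3534188 - 1191840} = \frac{1}{-4726028} = - \frac{1}{4726028}$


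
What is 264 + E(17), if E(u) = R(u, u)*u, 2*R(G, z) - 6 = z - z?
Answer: 315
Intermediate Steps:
R(G, z) = 3 (R(G, z) = 3 + (z - z)/2 = 3 + (½)*0 = 3 + 0 = 3)
E(u) = 3*u
264 + E(17) = 264 + 3*17 = 264 + 51 = 315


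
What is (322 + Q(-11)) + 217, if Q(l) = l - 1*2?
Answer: 526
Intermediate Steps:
Q(l) = -2 + l (Q(l) = l - 2 = -2 + l)
(322 + Q(-11)) + 217 = (322 + (-2 - 11)) + 217 = (322 - 13) + 217 = 309 + 217 = 526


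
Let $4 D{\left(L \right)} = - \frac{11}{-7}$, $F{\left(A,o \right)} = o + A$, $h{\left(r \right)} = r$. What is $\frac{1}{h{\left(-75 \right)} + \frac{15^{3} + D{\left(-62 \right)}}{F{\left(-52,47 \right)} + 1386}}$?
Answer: $- \frac{38668}{2805589} \approx -0.013782$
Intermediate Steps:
$F{\left(A,o \right)} = A + o$
$D{\left(L \right)} = \frac{11}{28}$ ($D{\left(L \right)} = \frac{\left(-11\right) \frac{1}{-7}}{4} = \frac{\left(-11\right) \left(- \frac{1}{7}\right)}{4} = \frac{1}{4} \cdot \frac{11}{7} = \frac{11}{28}$)
$\frac{1}{h{\left(-75 \right)} + \frac{15^{3} + D{\left(-62 \right)}}{F{\left(-52,47 \right)} + 1386}} = \frac{1}{-75 + \frac{15^{3} + \frac{11}{28}}{\left(-52 + 47\right) + 1386}} = \frac{1}{-75 + \frac{3375 + \frac{11}{28}}{-5 + 1386}} = \frac{1}{-75 + \frac{94511}{28 \cdot 1381}} = \frac{1}{-75 + \frac{94511}{28} \cdot \frac{1}{1381}} = \frac{1}{-75 + \frac{94511}{38668}} = \frac{1}{- \frac{2805589}{38668}} = - \frac{38668}{2805589}$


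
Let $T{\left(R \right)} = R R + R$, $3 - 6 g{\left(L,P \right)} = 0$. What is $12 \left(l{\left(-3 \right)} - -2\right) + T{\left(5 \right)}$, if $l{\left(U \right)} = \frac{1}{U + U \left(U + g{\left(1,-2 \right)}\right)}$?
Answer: $\frac{170}{3} \approx 56.667$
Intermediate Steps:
$g{\left(L,P \right)} = \frac{1}{2}$ ($g{\left(L,P \right)} = \frac{1}{2} - 0 = \frac{1}{2} + 0 = \frac{1}{2}$)
$T{\left(R \right)} = R + R^{2}$ ($T{\left(R \right)} = R^{2} + R = R + R^{2}$)
$l{\left(U \right)} = \frac{1}{U + U \left(\frac{1}{2} + U\right)}$ ($l{\left(U \right)} = \frac{1}{U + U \left(U + \frac{1}{2}\right)} = \frac{1}{U + U \left(\frac{1}{2} + U\right)}$)
$12 \left(l{\left(-3 \right)} - -2\right) + T{\left(5 \right)} = 12 \left(\frac{2}{\left(-3\right) \left(3 + 2 \left(-3\right)\right)} - -2\right) + 5 \left(1 + 5\right) = 12 \left(2 \left(- \frac{1}{3}\right) \frac{1}{3 - 6} + 2\right) + 5 \cdot 6 = 12 \left(2 \left(- \frac{1}{3}\right) \frac{1}{-3} + 2\right) + 30 = 12 \left(2 \left(- \frac{1}{3}\right) \left(- \frac{1}{3}\right) + 2\right) + 30 = 12 \left(\frac{2}{9} + 2\right) + 30 = 12 \cdot \frac{20}{9} + 30 = \frac{80}{3} + 30 = \frac{170}{3}$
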